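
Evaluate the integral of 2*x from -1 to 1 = 0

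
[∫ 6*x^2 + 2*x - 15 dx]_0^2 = -10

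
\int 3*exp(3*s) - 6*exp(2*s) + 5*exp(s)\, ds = (exp(s) - 1)^3 + 2*exp(s) + C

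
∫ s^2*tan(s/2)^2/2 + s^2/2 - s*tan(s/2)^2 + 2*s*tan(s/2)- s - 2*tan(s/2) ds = s*(s - 2)*tan(s/2) + C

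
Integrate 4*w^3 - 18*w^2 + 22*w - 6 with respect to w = w^4 - 6*w^3 + 11*w^2 - 6*w + C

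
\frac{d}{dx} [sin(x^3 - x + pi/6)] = (3*x^2 - 1)*sin(-x^3 + x + pi/3)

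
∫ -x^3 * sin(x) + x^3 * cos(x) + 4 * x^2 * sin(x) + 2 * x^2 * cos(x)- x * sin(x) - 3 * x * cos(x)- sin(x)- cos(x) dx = -sqrt(2)*x*(-x^2 + x + 1)*sin(x + pi/4) + C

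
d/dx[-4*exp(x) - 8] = -4*exp(x)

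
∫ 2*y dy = y^2 + C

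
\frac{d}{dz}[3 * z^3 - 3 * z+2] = 9*z^2 - 3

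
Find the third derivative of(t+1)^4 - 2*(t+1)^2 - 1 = 24*t + 24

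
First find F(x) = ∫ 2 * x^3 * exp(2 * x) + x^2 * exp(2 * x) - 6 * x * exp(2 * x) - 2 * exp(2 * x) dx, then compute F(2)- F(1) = 2*exp(2)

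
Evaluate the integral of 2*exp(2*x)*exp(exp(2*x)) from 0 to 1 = -E + exp(exp(2))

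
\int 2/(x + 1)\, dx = 2*log(x + 1) + C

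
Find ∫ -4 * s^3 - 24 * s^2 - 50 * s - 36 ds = -s^4 - 8*s^3 - 25*s^2 - 36*s + C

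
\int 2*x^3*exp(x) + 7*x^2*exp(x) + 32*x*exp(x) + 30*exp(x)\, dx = x*(2*x^2 + x + 30)*exp(x) + C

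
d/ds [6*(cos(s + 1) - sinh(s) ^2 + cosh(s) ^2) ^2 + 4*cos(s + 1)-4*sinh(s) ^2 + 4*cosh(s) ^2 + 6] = -16*sin(s + 1) - 6*sin(2*s + 2)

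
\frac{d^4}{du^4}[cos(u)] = cos(u)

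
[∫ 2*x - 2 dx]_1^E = (1 - E)^2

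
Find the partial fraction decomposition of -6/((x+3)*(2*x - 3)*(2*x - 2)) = -4/(3*(2*x - 3)) - 1/(12*(x + 3)) + 3/(4*(x - 1))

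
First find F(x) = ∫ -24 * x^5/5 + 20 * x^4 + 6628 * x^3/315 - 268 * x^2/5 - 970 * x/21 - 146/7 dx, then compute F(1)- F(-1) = -7292/105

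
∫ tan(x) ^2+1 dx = tan(x) + C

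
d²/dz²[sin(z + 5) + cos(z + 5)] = -sin(z + 5) - cos(z + 5)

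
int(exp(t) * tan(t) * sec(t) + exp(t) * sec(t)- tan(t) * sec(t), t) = (exp(t) - 1)*sec(t) + C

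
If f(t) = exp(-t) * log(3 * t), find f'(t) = (-t*log(t) - t*log(3) + 1)*exp(-t)/t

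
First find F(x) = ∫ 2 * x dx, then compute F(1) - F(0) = 1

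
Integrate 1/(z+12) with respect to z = log(3*z/4 + 9) + C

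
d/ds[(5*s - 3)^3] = 375*s^2 - 450*s + 135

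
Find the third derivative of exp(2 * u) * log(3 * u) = (8*u^3*exp(2*u)*log(u) + 8*u^3*exp(2*u)*log(3) + 12*u^2*exp(2*u) - 6*u*exp(2*u) + 2*exp(2*u))/u^3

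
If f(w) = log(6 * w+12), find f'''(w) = 2/(w^3 + 6*w^2 + 12*w + 8)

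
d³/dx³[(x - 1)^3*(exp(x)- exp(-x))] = (x^3*exp(2*x) + x^3 + 6*x^2*exp(2*x) - 12*x^2 + 3*x*exp(2*x) + 39*x - 4*exp(2*x) - 34)*exp(-x)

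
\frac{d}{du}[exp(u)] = exp(u)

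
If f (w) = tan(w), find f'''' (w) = 24*tan(w)^5 + 40*tan(w)^3 + 16*tan(w)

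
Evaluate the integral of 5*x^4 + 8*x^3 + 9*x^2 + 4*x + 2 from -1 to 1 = 12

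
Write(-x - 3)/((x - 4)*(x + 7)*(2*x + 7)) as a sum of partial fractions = -2/(105*(2*x + 7)) + 4/(77*(x + 7)) - 7/(165*(x - 4))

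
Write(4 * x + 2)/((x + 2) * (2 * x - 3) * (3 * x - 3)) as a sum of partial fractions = 32/(21*(2*x - 3)) - 2/(21*(x + 2)) - 2/(3*(x - 1))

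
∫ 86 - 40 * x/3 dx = -20*x^2/3 + 86*x + C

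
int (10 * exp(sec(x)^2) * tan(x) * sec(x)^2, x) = 5*exp(sec(x)^2) + C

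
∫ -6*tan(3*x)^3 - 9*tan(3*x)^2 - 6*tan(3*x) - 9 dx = -(tan(3*x) + 3)*tan(3*x) + C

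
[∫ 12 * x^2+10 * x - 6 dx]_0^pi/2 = (-3 + 2*pi)*(-1 + (1 + pi/2)^2)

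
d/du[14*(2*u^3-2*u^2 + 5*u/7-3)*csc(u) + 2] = 2*(-14*u^3*cos(u)/sin(u) + 42*u^2 + 14*u^2*cos(u)/sin(u) - 28*u - 5*u*cos(u)/sin(u) + 5 + 21*cos(u)/sin(u))/sin(u)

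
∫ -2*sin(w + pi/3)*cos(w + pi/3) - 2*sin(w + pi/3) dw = (cos(w + pi/3) + 1)^2 + C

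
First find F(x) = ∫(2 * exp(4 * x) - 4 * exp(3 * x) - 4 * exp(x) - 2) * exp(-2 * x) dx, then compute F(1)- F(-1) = -(-E - 2 + exp(-1))^2 + (-2 - exp(-1) + E)^2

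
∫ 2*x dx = x^2 + C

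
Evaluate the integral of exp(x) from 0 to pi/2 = -1 + exp(pi/2)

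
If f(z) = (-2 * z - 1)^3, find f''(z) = -48*z - 24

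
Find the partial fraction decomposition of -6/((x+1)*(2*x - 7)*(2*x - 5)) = 6/(7*(2*x - 5)) - 2/(3*(2*x - 7)) - 2/(21*(x + 1))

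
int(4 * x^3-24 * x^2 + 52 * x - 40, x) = x^4 - 8*x^3 + 26*x^2 - 40*x + C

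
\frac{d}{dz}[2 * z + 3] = 2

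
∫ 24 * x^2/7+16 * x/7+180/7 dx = 8*x^3/7 + 8*x^2/7 + 180*x/7 + C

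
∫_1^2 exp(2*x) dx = -E*(E - exp(-1))/2 + (-exp(-2) + exp(2))*exp(2)/2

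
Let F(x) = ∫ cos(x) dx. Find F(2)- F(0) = sin(2)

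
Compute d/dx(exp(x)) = exp(x)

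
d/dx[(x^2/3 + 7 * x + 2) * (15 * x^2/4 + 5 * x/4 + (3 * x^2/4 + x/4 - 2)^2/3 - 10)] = 3*x^5/8 + 325*x^4/48 + 313*x^3/36 + 2873*x^2/48 + 653*x/36 - 353/6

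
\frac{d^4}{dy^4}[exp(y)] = exp(y)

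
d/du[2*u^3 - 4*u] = 6*u^2 - 4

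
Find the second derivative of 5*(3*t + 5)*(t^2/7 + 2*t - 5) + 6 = 90*t/7 + 470/7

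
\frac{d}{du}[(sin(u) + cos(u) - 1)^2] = 2*cos(2*u) - 2*sqrt(2)*cos(u + pi/4)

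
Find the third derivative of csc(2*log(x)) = 4*(3 + cos(2*log(x))/sin(2*log(x)) - 6/sin(2*log(x))^2 - 12*cos(2*log(x))/sin(2*log(x))^3)/(x^3*sin(2*log(x)))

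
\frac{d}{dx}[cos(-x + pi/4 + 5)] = cos(x - 5 + pi/4)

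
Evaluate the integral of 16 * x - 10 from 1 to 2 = 14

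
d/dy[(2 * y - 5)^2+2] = 8*y - 20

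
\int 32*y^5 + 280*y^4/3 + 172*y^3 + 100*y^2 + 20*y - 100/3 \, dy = 16*y^6/3 + 56*y^5/3 + 43*y^4 + 100*y^3/3 + 10*y^2 - 100*y/3 + C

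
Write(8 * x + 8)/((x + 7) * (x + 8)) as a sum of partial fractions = 56/(x + 8) - 48/(x + 7)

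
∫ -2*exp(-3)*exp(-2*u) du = exp(-2*u - 3) + C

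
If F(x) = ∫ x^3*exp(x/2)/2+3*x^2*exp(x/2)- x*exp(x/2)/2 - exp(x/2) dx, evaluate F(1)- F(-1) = 0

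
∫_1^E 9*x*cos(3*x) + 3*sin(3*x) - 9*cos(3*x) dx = (-3 + 3*E)*sin(3*E)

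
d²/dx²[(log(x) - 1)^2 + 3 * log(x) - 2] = (1 - 2*log(x))/x^2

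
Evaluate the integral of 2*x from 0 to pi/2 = pi^2/4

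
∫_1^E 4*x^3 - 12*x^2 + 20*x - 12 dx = -4 + (2 + (-1 + E)^2)^2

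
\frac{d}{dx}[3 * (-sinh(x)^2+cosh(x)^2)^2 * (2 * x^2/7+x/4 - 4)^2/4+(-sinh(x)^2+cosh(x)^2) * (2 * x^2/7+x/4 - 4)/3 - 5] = 12*x^3/49 + 9*x^2/28 - 2113*x/672 - 17/12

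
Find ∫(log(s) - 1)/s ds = (log(s) - 2)*log(s)/2 + C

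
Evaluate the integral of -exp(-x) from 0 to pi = -1 + exp(-pi)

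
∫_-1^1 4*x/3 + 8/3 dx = 16/3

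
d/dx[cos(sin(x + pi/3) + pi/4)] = -sin(sin(x + pi/3) + pi/4)*cos(x + pi/3)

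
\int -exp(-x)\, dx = exp(-x) + C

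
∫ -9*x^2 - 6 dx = -3*x^3 - 6*x + C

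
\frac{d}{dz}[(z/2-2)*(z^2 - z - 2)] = 3*z^2/2 - 5*z + 1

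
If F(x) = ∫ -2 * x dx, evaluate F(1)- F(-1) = 0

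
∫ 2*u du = u^2 + C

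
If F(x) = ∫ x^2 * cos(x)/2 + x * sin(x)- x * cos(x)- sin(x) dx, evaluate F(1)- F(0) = -sin(1)/2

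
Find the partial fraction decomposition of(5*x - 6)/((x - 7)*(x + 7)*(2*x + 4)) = -41/(140*(x + 7)) + 8/(45*(x + 2)) + 29/(252*(x - 7))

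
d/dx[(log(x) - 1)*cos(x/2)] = (-x*log(x)*sin(x/2) + x*sin(x/2) + 2*cos(x/2))/(2*x)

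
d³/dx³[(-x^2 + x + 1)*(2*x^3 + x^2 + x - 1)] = -120*x^2 + 24*x + 12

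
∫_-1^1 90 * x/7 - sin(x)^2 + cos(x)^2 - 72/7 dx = -144/7 + sin(2)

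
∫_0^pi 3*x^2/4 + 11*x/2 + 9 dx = -(pi/2 + 2)^2 - 12 - pi + 2*(pi/2 + 2)^3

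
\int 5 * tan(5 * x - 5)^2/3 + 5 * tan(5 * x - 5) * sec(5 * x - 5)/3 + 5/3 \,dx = tan(5*x - 5)/3 + sec(5*x - 5)/3 + C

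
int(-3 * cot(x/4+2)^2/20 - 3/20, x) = 3*cot(x/4 + 2)/5 + C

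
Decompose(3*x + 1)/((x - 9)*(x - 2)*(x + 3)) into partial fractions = -2/(15*(x + 3)) - 1/(5*(x - 2)) + 1/(3*(x - 9))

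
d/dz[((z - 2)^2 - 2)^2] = 4*z^3 - 24*z^2 + 40*z - 16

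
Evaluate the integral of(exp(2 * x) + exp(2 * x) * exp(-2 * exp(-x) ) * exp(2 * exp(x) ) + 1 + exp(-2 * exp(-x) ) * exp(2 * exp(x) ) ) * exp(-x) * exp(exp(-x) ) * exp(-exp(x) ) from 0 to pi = -exp(-exp(pi) + exp(-pi)) + exp(-exp(-pi) + exp(pi))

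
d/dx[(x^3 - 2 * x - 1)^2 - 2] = 6*x^5 - 16*x^3 - 6*x^2 + 8*x + 4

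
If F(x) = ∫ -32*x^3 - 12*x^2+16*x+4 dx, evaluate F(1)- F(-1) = 0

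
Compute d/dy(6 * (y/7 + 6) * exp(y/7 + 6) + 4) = 6*y*exp(y/7 + 6)/49 + 6*exp(y/7 + 6)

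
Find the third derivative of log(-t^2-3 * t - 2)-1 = (4*t^3 + 18*t^2 + 30*t + 18)/(t^6 + 9*t^5 + 33*t^4 + 63*t^3 + 66*t^2 + 36*t + 8)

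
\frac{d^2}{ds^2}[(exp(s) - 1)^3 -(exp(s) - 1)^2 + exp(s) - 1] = 9*exp(3*s) - 16*exp(2*s) + 6*exp(s)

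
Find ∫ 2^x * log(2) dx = 2^x + C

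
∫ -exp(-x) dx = exp(-x) + C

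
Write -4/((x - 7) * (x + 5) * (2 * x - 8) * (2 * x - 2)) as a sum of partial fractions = 1/(648*(x + 5)) - 1/(108*(x - 1)) + 1/(81*(x - 4)) - 1/(216*(x - 7))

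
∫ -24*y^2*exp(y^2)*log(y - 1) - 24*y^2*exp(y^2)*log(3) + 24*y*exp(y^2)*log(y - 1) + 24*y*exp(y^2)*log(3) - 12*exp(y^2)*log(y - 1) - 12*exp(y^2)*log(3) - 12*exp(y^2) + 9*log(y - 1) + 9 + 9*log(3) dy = -3*(y - 1)*(4*exp(y^2) - 3)*log(3*y - 3) + C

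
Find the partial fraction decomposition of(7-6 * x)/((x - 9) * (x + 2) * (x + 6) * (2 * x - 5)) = 64/(1989*(2*x - 5)) - 43/(1020*(x + 6)) + 19/(396*(x + 2)) - 47/(2145*(x - 9))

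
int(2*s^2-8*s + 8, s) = 2*s^3/3 - 4*s^2 + 8*s + C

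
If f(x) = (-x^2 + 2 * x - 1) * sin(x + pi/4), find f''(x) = x^2*sin(x + pi/4) - 2*x*sin(x + pi/4) - 4*x*cos(x + pi/4) - sin(x + pi/4) + 4*cos(x + pi/4)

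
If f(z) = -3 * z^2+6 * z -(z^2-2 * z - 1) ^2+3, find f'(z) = -4*z^3 + 12*z^2 - 10*z + 2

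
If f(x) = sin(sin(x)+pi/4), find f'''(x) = (3*sin(x)*sin(sin(x) + pi/4) - cos(x)^2*cos(sin(x) + pi/4) - cos(sin(x) + pi/4))*cos(x)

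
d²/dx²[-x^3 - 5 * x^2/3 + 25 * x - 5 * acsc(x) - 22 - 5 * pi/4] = (-18*x^6 - 10*x^5 + 36*x^4 + 20*x^3 - 30*x^2*sqrt(1 - 1/x^2) - 18*x^2 - 10*x + 15*sqrt(1 - 1/x^2))/(3*x^5 - 6*x^3 + 3*x)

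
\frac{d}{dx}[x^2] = 2*x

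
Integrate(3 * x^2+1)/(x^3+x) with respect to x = log(x^3 + x) + C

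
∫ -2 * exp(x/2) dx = -4*exp(x/2) + C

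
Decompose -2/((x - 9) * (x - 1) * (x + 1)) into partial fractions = -1/(10*(x + 1)) + 1/(8*(x - 1)) - 1/(40*(x - 9))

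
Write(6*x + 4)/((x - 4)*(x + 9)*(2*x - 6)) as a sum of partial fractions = -25/(156*(x + 9)) - 11/(12*(x - 3)) + 14/(13*(x - 4))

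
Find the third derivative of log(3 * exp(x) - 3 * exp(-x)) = (8*exp(4*x) + 8*exp(2*x))/(exp(6*x) - 3*exp(4*x) + 3*exp(2*x) - 1)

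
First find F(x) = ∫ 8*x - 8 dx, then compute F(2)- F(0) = 0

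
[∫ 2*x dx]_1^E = -1 + exp(2)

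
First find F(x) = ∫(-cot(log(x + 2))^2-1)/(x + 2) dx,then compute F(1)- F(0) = -cot(log(2)) + cot(log(3))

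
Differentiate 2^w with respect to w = 2^w*log(2)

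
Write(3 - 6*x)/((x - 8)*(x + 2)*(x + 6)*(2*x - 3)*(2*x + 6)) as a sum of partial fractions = 16/(4095*(2*x - 3)) + 13/(1680*(x + 6)) - 7/(198*(x + 3)) + 3/(112*(x + 2)) - 9/(8008*(x - 8))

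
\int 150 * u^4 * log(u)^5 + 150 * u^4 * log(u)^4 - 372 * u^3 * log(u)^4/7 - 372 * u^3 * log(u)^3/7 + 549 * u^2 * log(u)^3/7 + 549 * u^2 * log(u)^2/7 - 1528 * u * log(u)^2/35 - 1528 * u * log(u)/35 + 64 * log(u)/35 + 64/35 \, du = (35*u^2*log(u)^2 + 2*u*log(u) + 28)*(30*u^3*log(u)^3 - 15*u^2*log(u)^2 + 3*u*log(u) - 10)/35 + C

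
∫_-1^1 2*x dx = 0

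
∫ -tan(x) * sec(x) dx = -sec(x) + C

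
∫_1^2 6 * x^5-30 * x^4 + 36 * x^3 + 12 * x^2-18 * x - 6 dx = 7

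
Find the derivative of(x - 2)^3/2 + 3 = 3*x^2/2 - 6*x + 6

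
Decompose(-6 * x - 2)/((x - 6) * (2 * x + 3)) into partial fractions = -14/(15*(2*x + 3)) - 38/(15*(x - 6))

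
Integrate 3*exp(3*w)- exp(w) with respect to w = exp(3*w) - exp(w) + C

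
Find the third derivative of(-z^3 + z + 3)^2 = 120*z^3 - 48*z - 36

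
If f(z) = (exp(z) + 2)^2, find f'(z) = 2*exp(2*z) + 4*exp(z)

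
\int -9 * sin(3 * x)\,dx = 3*cos(3*x) + C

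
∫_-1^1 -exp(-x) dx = -E + exp(-1)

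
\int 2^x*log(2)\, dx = 2^x + C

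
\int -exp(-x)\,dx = exp(-x) + C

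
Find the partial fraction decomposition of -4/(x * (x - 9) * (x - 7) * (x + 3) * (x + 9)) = -1/(3888*(x + 9)) + 1/(540*(x + 3)) + 1/(560*(x - 7)) - 1/(972*(x - 9)) - 4/(1701*x)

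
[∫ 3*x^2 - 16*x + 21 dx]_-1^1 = 44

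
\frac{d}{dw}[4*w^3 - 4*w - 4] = 12*w^2 - 4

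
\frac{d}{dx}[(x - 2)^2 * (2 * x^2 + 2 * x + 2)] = 8*x^3 - 18*x^2 + 4*x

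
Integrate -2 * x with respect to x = -x^2 + C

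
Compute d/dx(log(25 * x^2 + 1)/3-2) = 50*x/(75*x^2 + 3)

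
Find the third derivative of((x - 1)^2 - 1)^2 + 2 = 24*x - 24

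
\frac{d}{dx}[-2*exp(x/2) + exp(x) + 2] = -exp(x/2) + exp(x)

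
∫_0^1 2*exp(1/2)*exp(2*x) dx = -exp(1/2) + exp(5/2)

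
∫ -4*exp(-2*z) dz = 2*exp(-2*z) + C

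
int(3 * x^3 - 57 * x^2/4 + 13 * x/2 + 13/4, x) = 3*x^4/4 - 19*x^3/4 + 13*x^2/4 + 13*x/4 + C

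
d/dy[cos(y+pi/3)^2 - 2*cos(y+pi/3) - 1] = 2*sin(y + pi/3) - cos(2*y + pi/6)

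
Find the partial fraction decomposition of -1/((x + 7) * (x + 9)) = 1/(2*(x + 9)) - 1/(2*(x + 7))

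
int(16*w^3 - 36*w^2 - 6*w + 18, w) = 4*w^4 - 12*w^3 - 3*w^2 + 18*w + C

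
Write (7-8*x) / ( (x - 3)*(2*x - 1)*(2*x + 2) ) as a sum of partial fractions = -2/(5*(2*x - 1)) + 5/(8*(x + 1)) - 17/(40*(x - 3))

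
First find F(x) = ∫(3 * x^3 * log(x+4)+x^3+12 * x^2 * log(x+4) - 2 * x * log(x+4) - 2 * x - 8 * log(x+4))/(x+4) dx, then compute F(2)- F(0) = 4*log(6)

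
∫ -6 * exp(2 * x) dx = -3*exp(2*x) + C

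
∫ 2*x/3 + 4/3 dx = x^2/3 + 4*x/3 + C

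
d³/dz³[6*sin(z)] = -6*cos(z)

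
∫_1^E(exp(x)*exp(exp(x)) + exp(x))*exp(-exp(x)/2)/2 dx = -exp(E/2) - exp(-exp(E)/2) + exp(-E/2) + exp(exp(E)/2)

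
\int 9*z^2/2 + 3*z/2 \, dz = 3*z^3/2 + 3*z^2/4 + C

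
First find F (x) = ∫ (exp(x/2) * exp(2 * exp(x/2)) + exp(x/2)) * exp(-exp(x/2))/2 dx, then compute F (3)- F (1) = -exp(exp(1/2)) - exp(-exp(3/2)) + exp(-exp(1/2)) + exp(exp(3/2))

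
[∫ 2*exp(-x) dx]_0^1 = 2 - 2*exp(-1)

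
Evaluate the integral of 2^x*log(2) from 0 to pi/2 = -1 + 2^(pi/2)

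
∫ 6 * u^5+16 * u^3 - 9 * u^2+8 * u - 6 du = u^6 + 4*u^4 - 3*u^3 + 4*u^2 - 6*u + C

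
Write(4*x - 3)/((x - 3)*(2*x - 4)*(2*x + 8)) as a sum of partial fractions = -19/(168*(x + 4)) - 5/(24*(x - 2)) + 9/(28*(x - 3))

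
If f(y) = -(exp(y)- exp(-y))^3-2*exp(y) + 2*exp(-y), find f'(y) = (-3*exp(6*y) + exp(4*y) + exp(2*y) - 3)*exp(-3*y)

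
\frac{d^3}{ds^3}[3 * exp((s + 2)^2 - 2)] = 24*s^3*exp(s^2 + 4*s + 2) + 144*s^2*exp(s^2 + 4*s + 2) + 324*s*exp(s^2 + 4*s + 2) + 264*exp(s^2 + 4*s + 2)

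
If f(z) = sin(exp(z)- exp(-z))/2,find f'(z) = (exp(2*z) + 1)*exp(-z)*cos(exp(z) - exp(-z))/2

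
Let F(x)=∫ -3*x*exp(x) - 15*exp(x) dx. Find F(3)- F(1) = -21*exp(3) + 15*E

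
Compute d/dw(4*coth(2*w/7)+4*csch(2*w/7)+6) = -4/(7*sinh(w/7)^2)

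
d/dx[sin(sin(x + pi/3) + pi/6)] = cos(x + pi/3)*cos(sin(x + pi/3) + pi/6)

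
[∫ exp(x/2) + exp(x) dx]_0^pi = -4 + (1 + exp(pi/2))^2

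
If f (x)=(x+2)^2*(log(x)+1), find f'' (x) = (2*x^2*log(x) + 5*x^2 + 4*x - 4)/x^2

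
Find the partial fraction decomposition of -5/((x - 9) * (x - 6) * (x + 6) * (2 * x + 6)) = 1/(216*(x + 6)) - 5/(648*(x + 3)) + 5/(648*(x - 6)) - 1/(216*(x - 9))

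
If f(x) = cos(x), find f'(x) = -sin(x)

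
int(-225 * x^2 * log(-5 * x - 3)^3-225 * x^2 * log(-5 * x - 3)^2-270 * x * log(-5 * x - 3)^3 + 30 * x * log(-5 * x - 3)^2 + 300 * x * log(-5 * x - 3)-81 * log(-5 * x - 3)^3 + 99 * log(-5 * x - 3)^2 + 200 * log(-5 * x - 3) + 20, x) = (5*x + 3)*(-3*(5*x + 3)^2*log(-5*x - 3)^2 + 30*(5*x + 3)*log(-5*x - 3) + 20)*log(-5*x - 3)/5 + C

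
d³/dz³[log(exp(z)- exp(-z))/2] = (4*exp(4*z) + 4*exp(2*z))/(exp(6*z) - 3*exp(4*z) + 3*exp(2*z) - 1)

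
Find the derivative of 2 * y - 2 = 2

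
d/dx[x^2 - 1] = 2*x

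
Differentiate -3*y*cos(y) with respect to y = 3*y*sin(y) - 3*cos(y)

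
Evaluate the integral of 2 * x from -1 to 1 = 0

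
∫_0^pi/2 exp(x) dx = -1 + exp(pi/2)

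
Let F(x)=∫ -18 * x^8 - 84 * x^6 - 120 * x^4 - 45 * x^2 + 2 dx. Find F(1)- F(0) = -51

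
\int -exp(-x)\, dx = exp(-x) + C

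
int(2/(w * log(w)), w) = 2*log(log(w)/2) + C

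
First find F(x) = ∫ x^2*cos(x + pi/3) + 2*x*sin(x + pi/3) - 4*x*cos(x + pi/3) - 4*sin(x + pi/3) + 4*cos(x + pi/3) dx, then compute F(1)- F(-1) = -4*sqrt(3)*cos(1) + 5*sin(1)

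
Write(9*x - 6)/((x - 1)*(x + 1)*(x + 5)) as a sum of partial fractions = -17/(8*(x + 5)) + 15/(8*(x + 1)) + 1/(4*(x - 1))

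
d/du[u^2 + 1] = 2*u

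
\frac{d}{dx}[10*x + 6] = 10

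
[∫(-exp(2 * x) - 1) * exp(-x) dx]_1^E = -exp(E) - exp(-1) + exp(-E) + E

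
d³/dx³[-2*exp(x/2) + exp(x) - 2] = -exp(x/2)/4 + exp(x)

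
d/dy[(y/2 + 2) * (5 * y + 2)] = 5*y + 11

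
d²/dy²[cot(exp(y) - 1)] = (2*exp(y)*cos(exp(y) - 1)/sin(exp(y) - 1) - 1)*exp(y)/sin(exp(y) - 1)^2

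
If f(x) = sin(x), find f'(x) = cos(x)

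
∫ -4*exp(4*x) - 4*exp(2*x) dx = (-exp(2*x) - 2)*exp(2*x) + C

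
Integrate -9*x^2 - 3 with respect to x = -3*x^3 - 3*x + C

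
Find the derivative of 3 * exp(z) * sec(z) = 3*(sin(z)/cos(z) + 1)*exp(z)/cos(z)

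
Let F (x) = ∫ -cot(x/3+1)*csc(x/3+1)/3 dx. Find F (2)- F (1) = -csc(4/3) + csc(5/3)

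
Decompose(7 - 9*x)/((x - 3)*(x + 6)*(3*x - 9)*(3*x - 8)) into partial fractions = -153/(26*(3*x - 8)) - 61/(6318*(x + 6)) + 479/(243*(x - 3)) - 20/(27*(x - 3)^2)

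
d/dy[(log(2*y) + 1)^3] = (3*log(y)^2 + 6*log(2)*log(y) + 6*log(y) + 3*log(2)^2 + 3 + 6*log(2))/y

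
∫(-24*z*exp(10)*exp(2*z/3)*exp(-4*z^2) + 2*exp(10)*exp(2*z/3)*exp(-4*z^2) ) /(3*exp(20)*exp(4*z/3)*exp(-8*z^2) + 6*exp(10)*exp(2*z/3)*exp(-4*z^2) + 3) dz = exp(2*z/3 + 10)/(exp(4*z^2) + exp(2*z/3 + 10)) + C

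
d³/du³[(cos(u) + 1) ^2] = 2*(4*cos(u) + 1)*sin(u)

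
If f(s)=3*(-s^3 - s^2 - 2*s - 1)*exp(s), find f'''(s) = -3*s^3*exp(s) - 30*s^2*exp(s) - 78*s*exp(s) - 57*exp(s)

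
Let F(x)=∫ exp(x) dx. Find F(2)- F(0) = -1 + exp(2)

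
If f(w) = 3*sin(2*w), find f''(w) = -12*sin(2*w)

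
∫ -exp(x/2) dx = -2*exp(x/2) + C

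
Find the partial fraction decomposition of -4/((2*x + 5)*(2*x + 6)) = -4/(2*x + 5) + 2/(x + 3)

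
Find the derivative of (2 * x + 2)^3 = 24*x^2 + 48*x + 24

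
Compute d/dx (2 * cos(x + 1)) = -2*sin(x + 1)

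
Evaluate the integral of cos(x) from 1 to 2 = -sin(1) + sin(2)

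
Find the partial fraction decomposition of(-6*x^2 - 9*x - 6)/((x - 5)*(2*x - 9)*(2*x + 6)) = 112/(5*(2*x - 9)) - 11/(80*(x + 3)) - 201/(16*(x - 5))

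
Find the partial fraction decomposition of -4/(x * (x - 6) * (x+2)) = -1/(4*(x + 2)) - 1/(12*(x - 6)) + 1/(3*x)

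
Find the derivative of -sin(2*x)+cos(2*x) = -2*sin(2*x) - 2*cos(2*x)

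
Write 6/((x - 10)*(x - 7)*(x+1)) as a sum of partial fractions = 3/(44*(x + 1)) - 1/(4*(x - 7)) + 2/(11*(x - 10))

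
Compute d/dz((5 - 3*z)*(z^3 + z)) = -12*z^3 + 15*z^2 - 6*z + 5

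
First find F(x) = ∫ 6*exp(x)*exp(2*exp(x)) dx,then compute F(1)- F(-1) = -3*exp(2*exp(-1)) + 3*exp(2*E)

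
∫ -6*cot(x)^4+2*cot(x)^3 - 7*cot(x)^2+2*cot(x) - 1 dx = (2*cot(x)^2 - cot(x) + 1)*cot(x) + C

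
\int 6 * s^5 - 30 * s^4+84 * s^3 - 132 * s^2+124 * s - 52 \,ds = s^6 - 6*s^5 + 21*s^4 - 44*s^3 + 62*s^2 - 52*s + C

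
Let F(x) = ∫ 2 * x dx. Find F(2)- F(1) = 3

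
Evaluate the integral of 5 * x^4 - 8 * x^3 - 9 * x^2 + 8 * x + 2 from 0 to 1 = 2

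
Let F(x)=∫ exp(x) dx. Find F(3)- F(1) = -E + exp(3)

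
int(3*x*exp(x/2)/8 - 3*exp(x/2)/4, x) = 3*(x - 4)*exp(x/2)/4 + C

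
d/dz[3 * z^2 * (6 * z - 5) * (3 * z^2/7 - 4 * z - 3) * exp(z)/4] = 27*z^5*exp(z)/14 - 279*z^4*exp(z)/28 - 1077*z^3*exp(z)/14 + 63*z^2*exp(z)/4 + 45*z*exp(z)/2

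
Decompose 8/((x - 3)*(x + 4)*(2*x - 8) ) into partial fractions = 1/(14*(x + 4)) - 4/(7*(x - 3)) + 1/(2*(x - 4))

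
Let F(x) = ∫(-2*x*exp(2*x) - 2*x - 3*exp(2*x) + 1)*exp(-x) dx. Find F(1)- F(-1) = -2*E + 2*exp(-1)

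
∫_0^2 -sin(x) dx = -1 + cos(2)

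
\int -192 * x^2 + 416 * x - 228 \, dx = -64*x^3 + 208*x^2 - 228*x + C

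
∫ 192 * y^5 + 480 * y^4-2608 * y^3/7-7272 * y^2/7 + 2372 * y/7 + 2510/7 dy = -14*y^2 - 14*y + 32*(y^2 + y - 2)^3 + 20*(y^2 + y - 2)^2/7 + acos(-y*(20*y - 1)/4) - asin(y*(20*y - 1)/4) + C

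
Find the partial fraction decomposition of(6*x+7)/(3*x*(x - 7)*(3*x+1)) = 15/(22*(3*x + 1)) + 7/(66*(x - 7)) - 1/(3*x)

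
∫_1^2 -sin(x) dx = -cos(1) + cos(2)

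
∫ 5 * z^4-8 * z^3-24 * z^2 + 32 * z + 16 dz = z^5 - 2*z^4 - 8*z^3 + 16*z^2 + 16*z + C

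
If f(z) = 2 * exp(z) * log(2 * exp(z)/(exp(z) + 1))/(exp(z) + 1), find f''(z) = (-2*(z - log(exp(z) + 1))*exp(2*z) + 2*(z - log(exp(z) + 1))*exp(z) - 2*exp(2*z) - 2*exp(2*z)*log(2) + 2*exp(z)*log(2) + 4*exp(z))/(exp(3*z) + 3*exp(2*z) + 3*exp(z) + 1)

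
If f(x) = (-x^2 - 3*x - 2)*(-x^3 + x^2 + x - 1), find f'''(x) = 60*x^2 + 48*x - 12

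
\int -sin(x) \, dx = cos(x) + C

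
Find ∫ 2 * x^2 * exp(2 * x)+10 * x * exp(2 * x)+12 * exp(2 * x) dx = (x + 2)^2*exp(2*x) + C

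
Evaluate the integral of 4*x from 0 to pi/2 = pi^2/2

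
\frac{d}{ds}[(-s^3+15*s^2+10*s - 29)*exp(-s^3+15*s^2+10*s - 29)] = (3*s^5 - 75*s^4 + 410*s^3 + 534*s^2 - 740*s - 280)*exp(-s^3 + 15*s^2 + 10*s - 29)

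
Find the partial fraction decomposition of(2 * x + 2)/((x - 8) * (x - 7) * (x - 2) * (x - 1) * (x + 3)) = -1/(550*(x + 3)) - 1/(42*(x - 1)) + 1/(25*(x - 2)) - 4/(75*(x - 7)) + 3/(77*(x - 8))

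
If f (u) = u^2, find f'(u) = 2*u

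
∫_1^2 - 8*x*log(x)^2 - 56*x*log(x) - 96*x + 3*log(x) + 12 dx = -4*(2*log(2) + 6)^2 + 6*log(2) + 45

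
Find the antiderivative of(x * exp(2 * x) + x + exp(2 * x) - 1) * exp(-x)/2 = x*sinh(x) + C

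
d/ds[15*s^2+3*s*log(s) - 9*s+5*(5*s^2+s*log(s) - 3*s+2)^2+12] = 500*s^3 + 150*s^2*log(s) - 400*s^2 + 10*s*log(s)^2 - 50*s*log(s) + 290*s + 23*log(s) - 46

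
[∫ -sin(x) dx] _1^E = cos(E) - cos(1)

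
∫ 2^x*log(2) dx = 2^x + C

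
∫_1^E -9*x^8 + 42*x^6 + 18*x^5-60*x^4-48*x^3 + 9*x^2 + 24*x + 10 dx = (-exp(3) + 1 + 2*E)^3 - 2*exp(3) - 10 + 4*E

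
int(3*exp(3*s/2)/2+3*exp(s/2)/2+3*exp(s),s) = (exp(s/2) + 1)^3 + C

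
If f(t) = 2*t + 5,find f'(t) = 2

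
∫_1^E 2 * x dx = -1 + exp(2)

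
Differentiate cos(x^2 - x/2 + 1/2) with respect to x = (1/2 - 2*x)*sin(x^2 - x/2 + 1/2)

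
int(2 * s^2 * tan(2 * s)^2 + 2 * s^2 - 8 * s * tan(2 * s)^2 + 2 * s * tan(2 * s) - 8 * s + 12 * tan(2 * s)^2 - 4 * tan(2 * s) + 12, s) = ((s - 2)^2 + 2)*tan(2*s) + C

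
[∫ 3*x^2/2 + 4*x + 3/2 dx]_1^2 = 11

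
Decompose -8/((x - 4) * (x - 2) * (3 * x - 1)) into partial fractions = -72/(55*(3*x - 1)) + 4/(5*(x - 2)) - 4/(11*(x - 4))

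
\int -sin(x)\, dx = cos(x) + C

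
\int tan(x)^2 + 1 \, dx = tan(x) + C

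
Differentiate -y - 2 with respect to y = -1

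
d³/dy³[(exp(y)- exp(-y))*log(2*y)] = (y^3*exp(2*y)*log(y) + y^3*exp(2*y)*log(2) + y^3*log(y) + y^3*log(2) + 3*y^2*exp(2*y) - 3*y^2 - 3*y*exp(2*y) - 3*y + 2*exp(2*y) - 2)*exp(-y)/y^3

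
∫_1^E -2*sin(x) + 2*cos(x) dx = 2*cos(E) - 2*sin(1) - 2*cos(1) + 2*sin(E)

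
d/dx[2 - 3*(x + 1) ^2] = -6*x - 6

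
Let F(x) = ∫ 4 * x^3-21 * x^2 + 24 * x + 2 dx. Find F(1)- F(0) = 8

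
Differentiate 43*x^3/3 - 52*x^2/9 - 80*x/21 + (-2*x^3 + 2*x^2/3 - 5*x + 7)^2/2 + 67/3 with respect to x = 12*x^5 - 20*x^4/3 + 368*x^3/9 - 9*x^2 + 205*x/9 - 815/21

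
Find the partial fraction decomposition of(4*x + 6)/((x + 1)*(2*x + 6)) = 3/(2*(x + 3)) + 1/(2*(x + 1))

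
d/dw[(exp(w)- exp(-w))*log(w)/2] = (w*exp(2*w)*log(w) + w*log(w) + exp(2*w) - 1)*exp(-w)/(2*w)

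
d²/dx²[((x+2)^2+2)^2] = 12*x^2 + 48*x + 56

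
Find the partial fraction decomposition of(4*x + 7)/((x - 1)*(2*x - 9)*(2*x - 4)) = 10/(7*(2*x - 9)) + 11/(14*(x - 1)) - 3/(2*(x - 2))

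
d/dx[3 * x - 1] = 3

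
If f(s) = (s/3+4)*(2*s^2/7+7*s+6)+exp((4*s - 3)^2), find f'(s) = 2*s^2/7 + 32*s*exp(16*s^2 - 24*s + 9) + 146*s/21 - 24*exp(16*s^2 - 24*s + 9) + 30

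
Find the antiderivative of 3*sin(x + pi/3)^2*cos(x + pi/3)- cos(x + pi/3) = -sin(x + pi/3)*cos(x + pi/3)^2 + C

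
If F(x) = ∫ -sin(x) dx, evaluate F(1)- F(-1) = 0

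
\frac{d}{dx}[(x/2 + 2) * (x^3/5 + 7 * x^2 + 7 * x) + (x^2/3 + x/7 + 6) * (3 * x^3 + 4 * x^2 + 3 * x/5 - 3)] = 5*x^4 + 782*x^3/105 + 4761*x^2/70 + 2841*x/35 + 601/35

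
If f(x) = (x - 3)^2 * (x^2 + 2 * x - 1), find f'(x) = 4*x^3 - 12*x^2 - 8*x + 24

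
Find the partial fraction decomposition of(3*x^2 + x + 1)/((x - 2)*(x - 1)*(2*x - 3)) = -37/(2*x - 3) + 5/(x - 1) + 15/(x - 2)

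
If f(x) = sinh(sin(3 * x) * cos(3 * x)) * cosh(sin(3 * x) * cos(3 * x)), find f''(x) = -36*sin(6*x)*sinh(sin(6*x)/2)^2 - 18*sin(6*x) + 18*cos(6*x)^2*sinh(sin(6*x))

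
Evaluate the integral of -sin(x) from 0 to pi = -2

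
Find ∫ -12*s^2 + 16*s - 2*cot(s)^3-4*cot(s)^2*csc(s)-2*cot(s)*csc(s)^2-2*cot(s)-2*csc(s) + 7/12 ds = -4*s^3 + 8*s^2 + 7*s/12 + (cot(s) + csc(s))^2 + C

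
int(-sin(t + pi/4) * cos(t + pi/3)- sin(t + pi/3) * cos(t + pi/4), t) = cos(t + pi/4)*cos(t + pi/3) + C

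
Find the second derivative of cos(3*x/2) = -9*cos(3*x/2)/4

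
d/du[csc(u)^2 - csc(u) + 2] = (1 - 2/sin(u))*cos(u)/sin(u)^2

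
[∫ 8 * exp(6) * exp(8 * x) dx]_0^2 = -exp(6) + exp(22)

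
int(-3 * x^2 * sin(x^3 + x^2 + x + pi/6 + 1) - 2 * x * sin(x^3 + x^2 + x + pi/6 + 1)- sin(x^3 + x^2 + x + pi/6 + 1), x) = cos(x^3 + x^2 + x + pi/6 + 1) + C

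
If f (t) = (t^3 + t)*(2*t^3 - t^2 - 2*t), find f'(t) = 12*t^5 - 5*t^4 - 3*t^2 - 4*t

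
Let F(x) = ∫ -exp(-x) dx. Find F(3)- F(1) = -exp(-1) + exp(-3)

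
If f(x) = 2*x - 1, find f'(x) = 2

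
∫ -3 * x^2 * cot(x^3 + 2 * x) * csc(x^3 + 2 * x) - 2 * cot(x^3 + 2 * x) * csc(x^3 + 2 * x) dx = csc(x*(x^2 + 2)) + C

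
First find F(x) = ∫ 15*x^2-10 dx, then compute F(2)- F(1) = 25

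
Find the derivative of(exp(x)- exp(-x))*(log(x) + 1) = (x*exp(2*x)*log(x) + x*exp(2*x) + x*log(x) + x + exp(2*x) - 1)*exp(-x)/x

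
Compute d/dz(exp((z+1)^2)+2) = 2*z*exp(z^2 + 2*z + 1) + 2*exp(z^2 + 2*z + 1)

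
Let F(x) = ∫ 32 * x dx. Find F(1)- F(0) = 16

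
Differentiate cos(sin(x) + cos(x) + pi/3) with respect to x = -sqrt(2)*sin(sqrt(2)*sin(x + pi/4) + pi/3)*cos(x + pi/4)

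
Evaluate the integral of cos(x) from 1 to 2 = -sin(1) + sin(2)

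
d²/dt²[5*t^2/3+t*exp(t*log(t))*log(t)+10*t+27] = (3*t^2*exp(t*log(t))*log(t)^3 + 6*t^2*exp(t*log(t))*log(t)^2 + 3*t^2*exp(t*log(t))*log(t) + 6*t*exp(t*log(t))*log(t)^2 + 15*t*exp(t*log(t))*log(t) + 6*t*exp(t*log(t)) + 10*t + 3*exp(t*log(t)))/(3*t)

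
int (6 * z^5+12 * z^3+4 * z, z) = z^6 + 3*z^4 + 2*z^2 + C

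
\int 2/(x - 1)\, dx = log(3*(x - 1)^2) + C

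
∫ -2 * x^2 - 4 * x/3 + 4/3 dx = -2*x^3/3 - 2*x^2/3 + 4*x/3 + C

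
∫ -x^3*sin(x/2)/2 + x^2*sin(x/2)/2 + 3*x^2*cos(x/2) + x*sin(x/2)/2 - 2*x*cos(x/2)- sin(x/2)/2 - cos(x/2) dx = (x^3 - x^2 - x + 1)*cos(x/2) + C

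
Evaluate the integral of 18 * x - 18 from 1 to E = (3 - 3*E)^2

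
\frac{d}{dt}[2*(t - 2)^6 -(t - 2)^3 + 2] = 12*t^5 - 120*t^4 + 480*t^3 - 963*t^2 + 972*t - 396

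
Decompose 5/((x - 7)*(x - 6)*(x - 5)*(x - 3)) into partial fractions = -5/(24*(x - 3)) + 5/(4*(x - 5)) - 5/(3*(x - 6)) + 5/(8*(x - 7))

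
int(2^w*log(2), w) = 2^w + C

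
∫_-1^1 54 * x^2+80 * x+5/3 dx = 118/3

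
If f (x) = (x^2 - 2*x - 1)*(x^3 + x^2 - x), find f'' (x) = 20*x^3 - 12*x^2 - 24*x + 2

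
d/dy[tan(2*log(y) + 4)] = (2*tan(2*log(y) + 4)^2 + 2)/y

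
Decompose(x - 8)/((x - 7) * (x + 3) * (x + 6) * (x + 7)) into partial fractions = 15/(56*(x + 7)) - 14/(39*(x + 6)) + 11/(120*(x + 3)) - 1/(1820*(x - 7))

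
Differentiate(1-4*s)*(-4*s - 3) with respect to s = 32*s + 8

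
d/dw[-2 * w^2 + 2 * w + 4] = 2 - 4*w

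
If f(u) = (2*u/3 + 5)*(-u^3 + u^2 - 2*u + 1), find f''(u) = -8*u^2 - 26*u + 22/3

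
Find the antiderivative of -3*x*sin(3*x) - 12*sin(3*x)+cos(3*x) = (x + 4)*cos(3*x) + C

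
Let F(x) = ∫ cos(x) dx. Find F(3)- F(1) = -sin(1) + sin(3)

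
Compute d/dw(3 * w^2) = 6*w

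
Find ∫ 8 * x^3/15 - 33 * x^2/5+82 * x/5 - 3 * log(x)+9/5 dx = -3*x*log(x) - (2*x - 15)*(-x^3 + 9*x^2 + 6*x + 9)/15 + C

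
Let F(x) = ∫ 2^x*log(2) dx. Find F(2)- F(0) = 3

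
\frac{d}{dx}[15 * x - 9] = 15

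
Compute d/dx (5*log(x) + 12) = 5/x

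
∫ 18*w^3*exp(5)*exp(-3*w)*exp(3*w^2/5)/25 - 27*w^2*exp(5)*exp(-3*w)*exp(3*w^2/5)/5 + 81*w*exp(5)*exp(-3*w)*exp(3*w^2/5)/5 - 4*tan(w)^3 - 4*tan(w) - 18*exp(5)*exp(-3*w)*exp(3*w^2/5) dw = (3*w^2 - 15*w + 25)*exp(3*w^2/5 - 3*w + 5)/5 - 2*tan(w)^2 + C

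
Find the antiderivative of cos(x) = sin(x) + C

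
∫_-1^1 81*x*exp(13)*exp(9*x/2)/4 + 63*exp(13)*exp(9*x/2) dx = -17*exp(17/2)/2 + 35*exp(35/2)/2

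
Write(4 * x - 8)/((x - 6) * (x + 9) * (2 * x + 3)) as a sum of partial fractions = 56/(225*(2*x + 3)) - 44/(225*(x + 9)) + 16/(225*(x - 6))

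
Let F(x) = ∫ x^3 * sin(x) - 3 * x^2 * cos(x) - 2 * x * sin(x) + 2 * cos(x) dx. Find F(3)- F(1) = -cos(1) - 21*cos(3)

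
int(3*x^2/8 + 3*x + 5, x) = x^3/8 + 3*x^2/2 + 5*x + C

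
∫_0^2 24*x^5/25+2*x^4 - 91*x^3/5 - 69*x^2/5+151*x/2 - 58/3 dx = 1933/75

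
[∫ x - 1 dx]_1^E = (-1 + E)^2/2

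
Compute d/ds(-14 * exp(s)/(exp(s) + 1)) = -14*exp(s)/(exp(2*s) + 2*exp(s) + 1)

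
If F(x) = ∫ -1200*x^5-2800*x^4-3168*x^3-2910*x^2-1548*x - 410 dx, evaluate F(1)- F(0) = -3706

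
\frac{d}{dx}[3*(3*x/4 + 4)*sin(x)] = 9*x*cos(x)/4 + 9*sin(x)/4 + 12*cos(x)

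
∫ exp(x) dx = exp(x) + C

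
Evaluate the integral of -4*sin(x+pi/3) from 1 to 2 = 4*cos(pi/3 + 2) - 4*cos(1 + pi/3)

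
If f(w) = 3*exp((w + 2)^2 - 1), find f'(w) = 6*w*exp(w^2 + 4*w + 3) + 12*exp(w^2 + 4*w + 3)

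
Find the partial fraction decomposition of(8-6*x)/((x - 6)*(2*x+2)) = -1/(x + 1) - 2/(x - 6)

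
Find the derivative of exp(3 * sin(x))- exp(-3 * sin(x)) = 3*(exp(3*sin(x)) + exp(-3*sin(x)))*cos(x)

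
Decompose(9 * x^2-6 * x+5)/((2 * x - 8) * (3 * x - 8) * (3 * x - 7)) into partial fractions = 12/(3*x - 7) - 159/(8*(3*x - 8)) + 25/(8*(x - 4))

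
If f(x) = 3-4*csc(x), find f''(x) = 4/sin(x) - 8/sin(x)^3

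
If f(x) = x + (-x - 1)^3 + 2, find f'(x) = -3*x^2 - 6*x - 2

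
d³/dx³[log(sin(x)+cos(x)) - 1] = 2*cos(x + pi/4)/sin(x + pi/4)^3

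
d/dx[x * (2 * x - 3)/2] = 2*x - 3/2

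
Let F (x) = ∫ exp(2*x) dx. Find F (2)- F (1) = -exp(2)/2 + exp(4)/2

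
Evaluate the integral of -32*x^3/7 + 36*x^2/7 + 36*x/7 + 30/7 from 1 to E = -11 + (-4*E - 5 + 2*exp(2))*(-4*exp(2) - 2*E - 5)/7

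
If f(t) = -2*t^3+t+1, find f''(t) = -12*t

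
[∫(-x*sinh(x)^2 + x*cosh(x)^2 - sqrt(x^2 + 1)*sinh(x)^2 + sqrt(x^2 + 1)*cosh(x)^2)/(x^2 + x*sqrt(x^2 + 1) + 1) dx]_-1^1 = -pi/2 + atan(1/5) - log(-1 + sqrt(2)) + log(1 + sqrt(2)) + atan(5)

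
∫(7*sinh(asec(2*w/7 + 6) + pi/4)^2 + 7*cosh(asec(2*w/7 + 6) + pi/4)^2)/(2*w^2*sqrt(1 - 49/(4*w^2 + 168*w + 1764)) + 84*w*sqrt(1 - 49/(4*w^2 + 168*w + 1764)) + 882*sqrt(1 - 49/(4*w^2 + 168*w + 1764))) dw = sinh(2*asec(2*w/7 + 6) + pi/2)/2 + C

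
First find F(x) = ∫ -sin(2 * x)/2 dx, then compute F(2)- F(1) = cos(4)/4 - cos(2)/4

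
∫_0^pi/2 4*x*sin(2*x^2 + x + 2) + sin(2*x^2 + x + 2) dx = cos(2) + sin(2 + pi^2/2)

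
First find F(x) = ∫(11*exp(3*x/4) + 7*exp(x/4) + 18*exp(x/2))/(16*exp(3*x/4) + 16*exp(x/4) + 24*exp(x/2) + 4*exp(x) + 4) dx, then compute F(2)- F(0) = -4 + 2*E/(1 + exp(1/2))^2 + 7*exp(1/2)/(1 + exp(1/2))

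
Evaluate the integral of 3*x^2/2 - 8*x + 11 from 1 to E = (-2 + E/2)*((-2 + E)^2 + 2) + 9/2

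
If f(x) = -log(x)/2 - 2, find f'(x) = -1/(2*x)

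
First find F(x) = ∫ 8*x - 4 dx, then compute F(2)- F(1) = 8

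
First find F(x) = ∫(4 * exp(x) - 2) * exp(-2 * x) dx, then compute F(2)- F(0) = -1 + (-2 + exp(-2))^2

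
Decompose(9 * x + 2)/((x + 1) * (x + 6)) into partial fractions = 52/(5*(x + 6)) - 7/(5*(x + 1))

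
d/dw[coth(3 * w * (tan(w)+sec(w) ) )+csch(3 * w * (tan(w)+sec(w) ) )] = 3*(w*cosh(3*w*(tan(w) + 1/cos(w))) + w + cos(w)*cosh(3*w*(tan(w) + 1/cos(w))) + cos(w))/((sin(w) - 1)*sinh(3*w*(tan(w) + 1/cos(w)))^2)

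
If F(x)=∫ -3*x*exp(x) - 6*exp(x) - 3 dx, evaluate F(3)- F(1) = -12*exp(3) - 6 + 6*E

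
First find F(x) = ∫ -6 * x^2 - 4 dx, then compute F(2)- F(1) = -18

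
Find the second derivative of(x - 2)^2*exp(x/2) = x^2*exp(x/2)/4 + x*exp(x/2) - exp(x/2)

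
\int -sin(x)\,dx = cos(x) + C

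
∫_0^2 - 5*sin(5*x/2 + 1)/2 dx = -cos(1) + cos(6)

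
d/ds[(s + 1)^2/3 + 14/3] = 2*s/3 + 2/3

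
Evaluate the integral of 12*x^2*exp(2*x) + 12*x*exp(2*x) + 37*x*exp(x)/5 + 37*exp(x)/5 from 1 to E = -2*(-3*E - 2)^2/3 - 3*exp(1 + E)/5 + 3*E/5 + 2*(-3*E*exp(E) - 2)^2/3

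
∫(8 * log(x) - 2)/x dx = 2*(2*log(x) - 1)*log(x) + C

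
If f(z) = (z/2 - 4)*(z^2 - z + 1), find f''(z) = 3*z - 9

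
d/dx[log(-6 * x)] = 1/x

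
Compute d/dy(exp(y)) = exp(y)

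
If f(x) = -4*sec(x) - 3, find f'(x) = -4*tan(x)*sec(x)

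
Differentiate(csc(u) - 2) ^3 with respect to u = -3*(2*sin(u) - 1)^2*cos(u)/sin(u)^4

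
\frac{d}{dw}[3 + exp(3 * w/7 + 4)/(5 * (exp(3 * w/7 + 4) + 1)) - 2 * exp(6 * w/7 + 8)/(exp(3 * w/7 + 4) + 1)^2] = (3*exp(3*w/7 + 4) - 57*exp(6*w/7 + 8))/(35*exp(12)*exp(9*w/7) + 105*exp(8)*exp(6*w/7) + 105*exp(4)*exp(3*w/7) + 35)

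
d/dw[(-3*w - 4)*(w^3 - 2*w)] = -12*w^3 - 12*w^2 + 12*w + 8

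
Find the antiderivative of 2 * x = x^2 + C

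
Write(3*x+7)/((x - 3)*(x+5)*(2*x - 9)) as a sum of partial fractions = 82/(57*(2*x - 9)) - 1/(19*(x + 5)) - 2/(3*(x - 3))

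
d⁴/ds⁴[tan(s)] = 24*tan(s)^5 + 40*tan(s)^3 + 16*tan(s)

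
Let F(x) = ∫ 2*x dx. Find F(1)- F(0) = 1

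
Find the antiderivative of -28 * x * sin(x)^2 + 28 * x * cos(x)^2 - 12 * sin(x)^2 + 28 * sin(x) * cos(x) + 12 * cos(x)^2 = (14*x + 6)*sin(2*x) + C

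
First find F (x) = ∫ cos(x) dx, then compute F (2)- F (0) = sin(2)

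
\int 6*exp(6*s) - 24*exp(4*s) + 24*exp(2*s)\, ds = (exp(2*s) - 2)^3 + C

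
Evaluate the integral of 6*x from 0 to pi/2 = 3*pi^2/4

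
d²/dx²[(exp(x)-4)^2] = 4*exp(2*x) - 8*exp(x)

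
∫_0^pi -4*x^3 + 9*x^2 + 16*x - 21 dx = (-3 + pi)^2*(-pi^2 - 3*pi - 1) + 9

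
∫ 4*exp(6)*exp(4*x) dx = exp(4*x + 6) + C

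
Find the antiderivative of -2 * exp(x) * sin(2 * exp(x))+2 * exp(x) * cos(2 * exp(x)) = sqrt(2)*sin(2*exp(x) + pi/4) + C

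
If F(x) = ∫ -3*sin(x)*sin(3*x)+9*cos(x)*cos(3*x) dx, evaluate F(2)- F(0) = 3*sin(6)*cos(2)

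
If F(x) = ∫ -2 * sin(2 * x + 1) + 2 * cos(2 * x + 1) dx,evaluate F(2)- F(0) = sin(5) - sin(1) - cos(1) + cos(5)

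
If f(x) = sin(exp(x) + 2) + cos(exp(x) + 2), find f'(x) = sqrt(2)*exp(x)*cos(exp(x) + pi/4 + 2)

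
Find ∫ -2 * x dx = -x^2 + C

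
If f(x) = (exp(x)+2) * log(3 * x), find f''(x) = (x^2*exp(x)*log(x) + x^2*exp(x)*log(3) + 2*x*exp(x) - exp(x) - 2)/x^2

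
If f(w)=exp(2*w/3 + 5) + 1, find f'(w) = 2*exp(2*w/3 + 5)/3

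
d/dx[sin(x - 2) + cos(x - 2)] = -sin(x - 2) + cos(x - 2)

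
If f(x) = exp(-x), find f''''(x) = exp(-x)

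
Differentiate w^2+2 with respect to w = 2*w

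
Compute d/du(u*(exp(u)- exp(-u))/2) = (u*exp(2*u) + u + exp(2*u) - 1)*exp(-u)/2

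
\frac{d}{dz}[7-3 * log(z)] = -3/z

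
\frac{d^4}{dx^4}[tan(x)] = 24*tan(x)^5 + 40*tan(x)^3 + 16*tan(x)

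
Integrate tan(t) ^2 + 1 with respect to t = tan(t) + C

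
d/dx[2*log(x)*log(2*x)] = (4*log(x) + 2*log(2))/x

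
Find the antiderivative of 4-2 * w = -w^2 + 4*w + C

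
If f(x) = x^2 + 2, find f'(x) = 2*x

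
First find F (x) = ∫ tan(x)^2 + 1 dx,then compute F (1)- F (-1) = 2*tan(1)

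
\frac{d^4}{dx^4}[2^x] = 2^x*log(2)^4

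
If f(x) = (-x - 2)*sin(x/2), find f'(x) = -x*cos(x/2)/2 - sin(x/2) - cos(x/2)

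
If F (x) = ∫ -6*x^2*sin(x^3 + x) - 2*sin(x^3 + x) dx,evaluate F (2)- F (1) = 2*cos(10) - 2*cos(2)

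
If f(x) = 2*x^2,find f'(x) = 4*x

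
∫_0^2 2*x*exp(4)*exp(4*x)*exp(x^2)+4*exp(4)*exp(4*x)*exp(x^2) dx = -exp(4) + exp(16)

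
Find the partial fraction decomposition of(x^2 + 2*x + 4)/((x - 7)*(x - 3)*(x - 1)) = 7/(12*(x - 1)) - 19/(8*(x - 3)) + 67/(24*(x - 7))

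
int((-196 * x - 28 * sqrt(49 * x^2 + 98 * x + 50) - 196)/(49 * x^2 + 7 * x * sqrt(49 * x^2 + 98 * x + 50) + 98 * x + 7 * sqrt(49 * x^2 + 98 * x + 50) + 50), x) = -4*log(7*x + sqrt(49*(x + 1)^2 + 1) + 7) + C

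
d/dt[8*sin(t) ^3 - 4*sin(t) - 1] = 2*cos(t) - 6*cos(3*t)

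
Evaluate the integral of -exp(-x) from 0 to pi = -1 + exp(-pi)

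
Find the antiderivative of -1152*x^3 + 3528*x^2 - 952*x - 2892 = -288*x^4 + 1176*x^3 - 476*x^2 - 2892*x + C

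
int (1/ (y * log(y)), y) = log(log(y)) + C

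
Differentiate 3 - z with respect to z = -1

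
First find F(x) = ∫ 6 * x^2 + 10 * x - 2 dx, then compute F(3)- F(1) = 88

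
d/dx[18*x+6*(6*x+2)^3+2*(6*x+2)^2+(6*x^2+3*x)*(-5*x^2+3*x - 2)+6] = -120*x^3 + 3897*x^2 + 2730*x + 492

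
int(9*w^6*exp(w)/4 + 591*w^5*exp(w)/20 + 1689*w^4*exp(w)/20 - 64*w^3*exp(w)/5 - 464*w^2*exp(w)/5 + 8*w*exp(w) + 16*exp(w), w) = w*(3*w^2 + 7*w + 4)*(15*w^3 + 72*w^2 - 160*w + 80)*exp(w)/20 + C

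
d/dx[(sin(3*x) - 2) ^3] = 9*(sin(3*x) - 2)^2*cos(3*x)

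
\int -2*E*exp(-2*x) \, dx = exp(1 - 2*x) + C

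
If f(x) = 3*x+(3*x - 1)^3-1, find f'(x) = 81*x^2 - 54*x + 12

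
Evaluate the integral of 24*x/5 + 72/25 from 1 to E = -132/25 + 72*E/25 + 12*exp(2)/5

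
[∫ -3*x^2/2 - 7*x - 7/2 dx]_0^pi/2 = (pi/4 + 3)*(-pi^2/4 - pi/2 - 1) + 3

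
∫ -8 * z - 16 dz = -4*z^2 - 16*z + C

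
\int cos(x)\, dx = sin(x) + C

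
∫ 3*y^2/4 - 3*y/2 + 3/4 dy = y^3/4 - 3*y^2/4 + 3*y/4 + C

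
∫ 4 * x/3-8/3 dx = 2*x^2/3 - 8*x/3 + C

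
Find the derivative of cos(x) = -sin(x)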